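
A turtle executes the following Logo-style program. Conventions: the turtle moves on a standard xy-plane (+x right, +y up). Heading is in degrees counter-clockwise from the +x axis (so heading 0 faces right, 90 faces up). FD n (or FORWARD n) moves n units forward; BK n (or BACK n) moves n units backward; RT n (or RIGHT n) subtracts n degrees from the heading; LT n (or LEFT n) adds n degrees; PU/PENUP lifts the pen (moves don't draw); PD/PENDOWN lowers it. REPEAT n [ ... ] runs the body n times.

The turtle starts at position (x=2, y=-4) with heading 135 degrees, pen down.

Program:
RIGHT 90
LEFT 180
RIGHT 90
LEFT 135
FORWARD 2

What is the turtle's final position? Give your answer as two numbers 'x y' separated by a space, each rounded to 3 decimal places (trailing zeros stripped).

Answer: 2 -6

Derivation:
Executing turtle program step by step:
Start: pos=(2,-4), heading=135, pen down
RT 90: heading 135 -> 45
LT 180: heading 45 -> 225
RT 90: heading 225 -> 135
LT 135: heading 135 -> 270
FD 2: (2,-4) -> (2,-6) [heading=270, draw]
Final: pos=(2,-6), heading=270, 1 segment(s) drawn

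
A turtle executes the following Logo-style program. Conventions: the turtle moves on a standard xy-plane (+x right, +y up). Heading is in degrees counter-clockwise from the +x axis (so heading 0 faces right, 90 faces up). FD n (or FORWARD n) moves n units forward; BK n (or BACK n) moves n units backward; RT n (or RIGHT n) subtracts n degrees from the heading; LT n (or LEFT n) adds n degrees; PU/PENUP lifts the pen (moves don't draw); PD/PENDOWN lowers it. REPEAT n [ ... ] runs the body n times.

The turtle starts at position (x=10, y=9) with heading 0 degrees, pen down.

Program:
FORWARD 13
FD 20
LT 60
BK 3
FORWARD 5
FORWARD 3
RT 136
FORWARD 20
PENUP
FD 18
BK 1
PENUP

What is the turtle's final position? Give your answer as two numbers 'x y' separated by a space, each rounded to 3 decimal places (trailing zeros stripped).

Executing turtle program step by step:
Start: pos=(10,9), heading=0, pen down
FD 13: (10,9) -> (23,9) [heading=0, draw]
FD 20: (23,9) -> (43,9) [heading=0, draw]
LT 60: heading 0 -> 60
BK 3: (43,9) -> (41.5,6.402) [heading=60, draw]
FD 5: (41.5,6.402) -> (44,10.732) [heading=60, draw]
FD 3: (44,10.732) -> (45.5,13.33) [heading=60, draw]
RT 136: heading 60 -> 284
FD 20: (45.5,13.33) -> (50.338,-6.076) [heading=284, draw]
PU: pen up
FD 18: (50.338,-6.076) -> (54.693,-23.541) [heading=284, move]
BK 1: (54.693,-23.541) -> (54.451,-22.571) [heading=284, move]
PU: pen up
Final: pos=(54.451,-22.571), heading=284, 6 segment(s) drawn

Answer: 54.451 -22.571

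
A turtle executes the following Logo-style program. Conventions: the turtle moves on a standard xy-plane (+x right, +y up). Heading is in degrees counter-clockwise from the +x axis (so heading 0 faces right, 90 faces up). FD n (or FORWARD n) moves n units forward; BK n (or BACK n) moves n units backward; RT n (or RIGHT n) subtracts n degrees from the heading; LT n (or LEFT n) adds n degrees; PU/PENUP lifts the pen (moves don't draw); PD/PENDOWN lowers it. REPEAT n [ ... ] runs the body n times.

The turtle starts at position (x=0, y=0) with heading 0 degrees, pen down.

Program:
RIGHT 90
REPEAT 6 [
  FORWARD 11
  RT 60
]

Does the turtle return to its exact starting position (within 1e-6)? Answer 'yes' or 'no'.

Executing turtle program step by step:
Start: pos=(0,0), heading=0, pen down
RT 90: heading 0 -> 270
REPEAT 6 [
  -- iteration 1/6 --
  FD 11: (0,0) -> (0,-11) [heading=270, draw]
  RT 60: heading 270 -> 210
  -- iteration 2/6 --
  FD 11: (0,-11) -> (-9.526,-16.5) [heading=210, draw]
  RT 60: heading 210 -> 150
  -- iteration 3/6 --
  FD 11: (-9.526,-16.5) -> (-19.053,-11) [heading=150, draw]
  RT 60: heading 150 -> 90
  -- iteration 4/6 --
  FD 11: (-19.053,-11) -> (-19.053,0) [heading=90, draw]
  RT 60: heading 90 -> 30
  -- iteration 5/6 --
  FD 11: (-19.053,0) -> (-9.526,5.5) [heading=30, draw]
  RT 60: heading 30 -> 330
  -- iteration 6/6 --
  FD 11: (-9.526,5.5) -> (0,0) [heading=330, draw]
  RT 60: heading 330 -> 270
]
Final: pos=(0,0), heading=270, 6 segment(s) drawn

Start position: (0, 0)
Final position: (0, 0)
Distance = 0; < 1e-6 -> CLOSED

Answer: yes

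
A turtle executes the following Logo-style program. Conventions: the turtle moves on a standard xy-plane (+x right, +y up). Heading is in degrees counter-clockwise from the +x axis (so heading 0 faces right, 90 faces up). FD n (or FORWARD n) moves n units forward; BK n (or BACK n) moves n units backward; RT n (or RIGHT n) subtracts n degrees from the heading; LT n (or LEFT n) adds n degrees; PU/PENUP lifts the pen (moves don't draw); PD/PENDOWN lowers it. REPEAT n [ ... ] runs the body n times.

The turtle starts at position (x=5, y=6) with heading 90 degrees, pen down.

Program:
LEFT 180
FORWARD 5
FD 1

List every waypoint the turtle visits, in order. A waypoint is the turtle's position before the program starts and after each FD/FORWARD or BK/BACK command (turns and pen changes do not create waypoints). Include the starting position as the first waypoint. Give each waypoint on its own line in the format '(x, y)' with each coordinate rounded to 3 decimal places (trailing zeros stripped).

Executing turtle program step by step:
Start: pos=(5,6), heading=90, pen down
LT 180: heading 90 -> 270
FD 5: (5,6) -> (5,1) [heading=270, draw]
FD 1: (5,1) -> (5,0) [heading=270, draw]
Final: pos=(5,0), heading=270, 2 segment(s) drawn
Waypoints (3 total):
(5, 6)
(5, 1)
(5, 0)

Answer: (5, 6)
(5, 1)
(5, 0)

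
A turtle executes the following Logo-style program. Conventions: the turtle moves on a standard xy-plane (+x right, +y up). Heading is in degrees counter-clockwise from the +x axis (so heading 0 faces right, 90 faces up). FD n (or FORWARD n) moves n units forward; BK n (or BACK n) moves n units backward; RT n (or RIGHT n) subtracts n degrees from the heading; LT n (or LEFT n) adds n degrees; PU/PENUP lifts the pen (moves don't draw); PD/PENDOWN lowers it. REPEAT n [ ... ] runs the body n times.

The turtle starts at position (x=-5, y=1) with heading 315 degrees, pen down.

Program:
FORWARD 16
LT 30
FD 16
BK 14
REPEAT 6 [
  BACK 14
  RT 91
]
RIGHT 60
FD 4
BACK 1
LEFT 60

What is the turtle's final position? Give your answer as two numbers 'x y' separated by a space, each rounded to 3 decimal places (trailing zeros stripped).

Answer: -1.275 9.519

Derivation:
Executing turtle program step by step:
Start: pos=(-5,1), heading=315, pen down
FD 16: (-5,1) -> (6.314,-10.314) [heading=315, draw]
LT 30: heading 315 -> 345
FD 16: (6.314,-10.314) -> (21.769,-14.455) [heading=345, draw]
BK 14: (21.769,-14.455) -> (8.246,-10.831) [heading=345, draw]
REPEAT 6 [
  -- iteration 1/6 --
  BK 14: (8.246,-10.831) -> (-5.277,-7.208) [heading=345, draw]
  RT 91: heading 345 -> 254
  -- iteration 2/6 --
  BK 14: (-5.277,-7.208) -> (-1.418,6.25) [heading=254, draw]
  RT 91: heading 254 -> 163
  -- iteration 3/6 --
  BK 14: (-1.418,6.25) -> (11.97,2.157) [heading=163, draw]
  RT 91: heading 163 -> 72
  -- iteration 4/6 --
  BK 14: (11.97,2.157) -> (7.644,-11.158) [heading=72, draw]
  RT 91: heading 72 -> 341
  -- iteration 5/6 --
  BK 14: (7.644,-11.158) -> (-5.594,-6.6) [heading=341, draw]
  RT 91: heading 341 -> 250
  -- iteration 6/6 --
  BK 14: (-5.594,-6.6) -> (-0.805,6.555) [heading=250, draw]
  RT 91: heading 250 -> 159
]
RT 60: heading 159 -> 99
FD 4: (-0.805,6.555) -> (-1.431,10.506) [heading=99, draw]
BK 1: (-1.431,10.506) -> (-1.275,9.519) [heading=99, draw]
LT 60: heading 99 -> 159
Final: pos=(-1.275,9.519), heading=159, 11 segment(s) drawn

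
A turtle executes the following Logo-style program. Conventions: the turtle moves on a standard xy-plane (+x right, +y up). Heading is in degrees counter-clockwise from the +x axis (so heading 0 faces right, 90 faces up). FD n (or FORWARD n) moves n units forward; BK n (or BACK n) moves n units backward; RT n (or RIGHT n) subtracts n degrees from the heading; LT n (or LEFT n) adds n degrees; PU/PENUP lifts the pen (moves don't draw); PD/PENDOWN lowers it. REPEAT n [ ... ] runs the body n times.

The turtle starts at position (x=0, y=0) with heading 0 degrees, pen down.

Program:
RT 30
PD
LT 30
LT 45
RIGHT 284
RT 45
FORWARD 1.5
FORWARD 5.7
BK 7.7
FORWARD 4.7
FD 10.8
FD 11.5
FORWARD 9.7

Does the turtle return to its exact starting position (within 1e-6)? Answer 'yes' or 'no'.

Executing turtle program step by step:
Start: pos=(0,0), heading=0, pen down
RT 30: heading 0 -> 330
PD: pen down
LT 30: heading 330 -> 0
LT 45: heading 0 -> 45
RT 284: heading 45 -> 121
RT 45: heading 121 -> 76
FD 1.5: (0,0) -> (0.363,1.455) [heading=76, draw]
FD 5.7: (0.363,1.455) -> (1.742,6.986) [heading=76, draw]
BK 7.7: (1.742,6.986) -> (-0.121,-0.485) [heading=76, draw]
FD 4.7: (-0.121,-0.485) -> (1.016,4.075) [heading=76, draw]
FD 10.8: (1.016,4.075) -> (3.629,14.554) [heading=76, draw]
FD 11.5: (3.629,14.554) -> (6.411,25.713) [heading=76, draw]
FD 9.7: (6.411,25.713) -> (8.758,35.125) [heading=76, draw]
Final: pos=(8.758,35.125), heading=76, 7 segment(s) drawn

Start position: (0, 0)
Final position: (8.758, 35.125)
Distance = 36.2; >= 1e-6 -> NOT closed

Answer: no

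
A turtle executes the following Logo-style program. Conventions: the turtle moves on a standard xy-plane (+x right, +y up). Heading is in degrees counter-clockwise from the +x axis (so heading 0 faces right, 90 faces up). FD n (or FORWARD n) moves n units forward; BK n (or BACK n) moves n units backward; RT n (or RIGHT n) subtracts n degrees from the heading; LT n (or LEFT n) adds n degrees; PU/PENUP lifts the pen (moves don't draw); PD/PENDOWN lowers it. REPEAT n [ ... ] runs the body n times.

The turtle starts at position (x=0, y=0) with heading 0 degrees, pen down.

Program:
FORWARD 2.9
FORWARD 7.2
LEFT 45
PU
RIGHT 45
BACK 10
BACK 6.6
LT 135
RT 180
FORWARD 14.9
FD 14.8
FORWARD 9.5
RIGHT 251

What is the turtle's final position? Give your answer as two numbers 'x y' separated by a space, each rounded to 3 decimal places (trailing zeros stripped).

Executing turtle program step by step:
Start: pos=(0,0), heading=0, pen down
FD 2.9: (0,0) -> (2.9,0) [heading=0, draw]
FD 7.2: (2.9,0) -> (10.1,0) [heading=0, draw]
LT 45: heading 0 -> 45
PU: pen up
RT 45: heading 45 -> 0
BK 10: (10.1,0) -> (0.1,0) [heading=0, move]
BK 6.6: (0.1,0) -> (-6.5,0) [heading=0, move]
LT 135: heading 0 -> 135
RT 180: heading 135 -> 315
FD 14.9: (-6.5,0) -> (4.036,-10.536) [heading=315, move]
FD 14.8: (4.036,-10.536) -> (14.501,-21.001) [heading=315, move]
FD 9.5: (14.501,-21.001) -> (21.219,-27.719) [heading=315, move]
RT 251: heading 315 -> 64
Final: pos=(21.219,-27.719), heading=64, 2 segment(s) drawn

Answer: 21.219 -27.719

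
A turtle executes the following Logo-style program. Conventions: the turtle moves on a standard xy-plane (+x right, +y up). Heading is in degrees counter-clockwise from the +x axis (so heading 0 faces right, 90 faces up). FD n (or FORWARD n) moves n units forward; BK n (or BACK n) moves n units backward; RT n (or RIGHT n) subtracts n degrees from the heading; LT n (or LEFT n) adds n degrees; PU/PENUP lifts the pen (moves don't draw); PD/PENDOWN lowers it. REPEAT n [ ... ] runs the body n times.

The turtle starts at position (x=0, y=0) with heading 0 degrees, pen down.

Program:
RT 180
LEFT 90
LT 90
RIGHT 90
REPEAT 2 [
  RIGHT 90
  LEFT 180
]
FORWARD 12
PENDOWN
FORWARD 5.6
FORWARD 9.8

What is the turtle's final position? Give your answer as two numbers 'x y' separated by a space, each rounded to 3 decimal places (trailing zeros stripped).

Answer: 0 27.4

Derivation:
Executing turtle program step by step:
Start: pos=(0,0), heading=0, pen down
RT 180: heading 0 -> 180
LT 90: heading 180 -> 270
LT 90: heading 270 -> 0
RT 90: heading 0 -> 270
REPEAT 2 [
  -- iteration 1/2 --
  RT 90: heading 270 -> 180
  LT 180: heading 180 -> 0
  -- iteration 2/2 --
  RT 90: heading 0 -> 270
  LT 180: heading 270 -> 90
]
FD 12: (0,0) -> (0,12) [heading=90, draw]
PD: pen down
FD 5.6: (0,12) -> (0,17.6) [heading=90, draw]
FD 9.8: (0,17.6) -> (0,27.4) [heading=90, draw]
Final: pos=(0,27.4), heading=90, 3 segment(s) drawn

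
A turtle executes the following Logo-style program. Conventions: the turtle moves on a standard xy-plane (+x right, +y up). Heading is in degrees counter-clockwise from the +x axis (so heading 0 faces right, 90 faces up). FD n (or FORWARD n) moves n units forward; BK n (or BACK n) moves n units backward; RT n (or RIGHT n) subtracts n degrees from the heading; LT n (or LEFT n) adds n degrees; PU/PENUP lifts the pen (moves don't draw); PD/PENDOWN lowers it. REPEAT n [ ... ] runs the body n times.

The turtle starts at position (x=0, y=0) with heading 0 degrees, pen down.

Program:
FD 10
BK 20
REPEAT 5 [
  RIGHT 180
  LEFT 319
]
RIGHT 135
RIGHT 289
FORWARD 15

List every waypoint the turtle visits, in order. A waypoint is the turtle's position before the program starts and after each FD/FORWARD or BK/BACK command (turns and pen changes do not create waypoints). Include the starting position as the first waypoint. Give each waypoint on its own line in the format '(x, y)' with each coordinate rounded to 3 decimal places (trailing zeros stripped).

Executing turtle program step by step:
Start: pos=(0,0), heading=0, pen down
FD 10: (0,0) -> (10,0) [heading=0, draw]
BK 20: (10,0) -> (-10,0) [heading=0, draw]
REPEAT 5 [
  -- iteration 1/5 --
  RT 180: heading 0 -> 180
  LT 319: heading 180 -> 139
  -- iteration 2/5 --
  RT 180: heading 139 -> 319
  LT 319: heading 319 -> 278
  -- iteration 3/5 --
  RT 180: heading 278 -> 98
  LT 319: heading 98 -> 57
  -- iteration 4/5 --
  RT 180: heading 57 -> 237
  LT 319: heading 237 -> 196
  -- iteration 5/5 --
  RT 180: heading 196 -> 16
  LT 319: heading 16 -> 335
]
RT 135: heading 335 -> 200
RT 289: heading 200 -> 271
FD 15: (-10,0) -> (-9.738,-14.998) [heading=271, draw]
Final: pos=(-9.738,-14.998), heading=271, 3 segment(s) drawn
Waypoints (4 total):
(0, 0)
(10, 0)
(-10, 0)
(-9.738, -14.998)

Answer: (0, 0)
(10, 0)
(-10, 0)
(-9.738, -14.998)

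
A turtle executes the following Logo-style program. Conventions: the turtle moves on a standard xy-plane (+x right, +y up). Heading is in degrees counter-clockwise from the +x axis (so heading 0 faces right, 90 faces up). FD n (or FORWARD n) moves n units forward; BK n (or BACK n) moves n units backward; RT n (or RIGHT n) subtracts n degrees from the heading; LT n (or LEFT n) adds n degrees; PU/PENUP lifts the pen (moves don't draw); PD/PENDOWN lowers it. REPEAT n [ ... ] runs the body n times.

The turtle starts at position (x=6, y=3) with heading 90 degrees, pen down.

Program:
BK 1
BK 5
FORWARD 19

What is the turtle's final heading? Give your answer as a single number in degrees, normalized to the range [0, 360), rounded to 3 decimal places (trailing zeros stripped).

Answer: 90

Derivation:
Executing turtle program step by step:
Start: pos=(6,3), heading=90, pen down
BK 1: (6,3) -> (6,2) [heading=90, draw]
BK 5: (6,2) -> (6,-3) [heading=90, draw]
FD 19: (6,-3) -> (6,16) [heading=90, draw]
Final: pos=(6,16), heading=90, 3 segment(s) drawn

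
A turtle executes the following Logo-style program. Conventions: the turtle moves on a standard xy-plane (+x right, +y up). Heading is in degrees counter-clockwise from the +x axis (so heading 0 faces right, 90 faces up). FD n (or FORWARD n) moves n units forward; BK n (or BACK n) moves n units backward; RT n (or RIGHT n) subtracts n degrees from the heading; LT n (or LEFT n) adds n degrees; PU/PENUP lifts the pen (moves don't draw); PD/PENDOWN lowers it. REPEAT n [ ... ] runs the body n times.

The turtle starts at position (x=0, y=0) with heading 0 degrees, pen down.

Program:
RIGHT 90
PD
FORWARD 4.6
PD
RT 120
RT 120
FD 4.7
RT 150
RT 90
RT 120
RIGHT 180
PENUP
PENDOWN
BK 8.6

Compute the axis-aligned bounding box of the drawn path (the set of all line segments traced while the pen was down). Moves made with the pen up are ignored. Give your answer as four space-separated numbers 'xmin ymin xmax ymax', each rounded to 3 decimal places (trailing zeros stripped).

Answer: 0 -4.6 11.518 2.05

Derivation:
Executing turtle program step by step:
Start: pos=(0,0), heading=0, pen down
RT 90: heading 0 -> 270
PD: pen down
FD 4.6: (0,0) -> (0,-4.6) [heading=270, draw]
PD: pen down
RT 120: heading 270 -> 150
RT 120: heading 150 -> 30
FD 4.7: (0,-4.6) -> (4.07,-2.25) [heading=30, draw]
RT 150: heading 30 -> 240
RT 90: heading 240 -> 150
RT 120: heading 150 -> 30
RT 180: heading 30 -> 210
PU: pen up
PD: pen down
BK 8.6: (4.07,-2.25) -> (11.518,2.05) [heading=210, draw]
Final: pos=(11.518,2.05), heading=210, 3 segment(s) drawn

Segment endpoints: x in {0, 0, 4.07, 11.518}, y in {-4.6, -2.25, 0, 2.05}
xmin=0, ymin=-4.6, xmax=11.518, ymax=2.05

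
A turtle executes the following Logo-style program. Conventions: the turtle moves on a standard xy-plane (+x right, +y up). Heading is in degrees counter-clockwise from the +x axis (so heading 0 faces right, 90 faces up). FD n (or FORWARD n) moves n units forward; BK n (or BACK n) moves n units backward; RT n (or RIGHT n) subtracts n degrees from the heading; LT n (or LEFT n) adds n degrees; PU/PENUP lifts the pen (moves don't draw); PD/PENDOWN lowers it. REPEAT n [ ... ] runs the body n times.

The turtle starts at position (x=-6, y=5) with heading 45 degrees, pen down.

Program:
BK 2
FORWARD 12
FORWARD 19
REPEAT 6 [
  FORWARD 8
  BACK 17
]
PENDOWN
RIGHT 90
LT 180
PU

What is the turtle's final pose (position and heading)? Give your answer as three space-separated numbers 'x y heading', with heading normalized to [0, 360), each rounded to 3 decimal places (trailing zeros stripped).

Answer: -23.678 -12.678 135

Derivation:
Executing turtle program step by step:
Start: pos=(-6,5), heading=45, pen down
BK 2: (-6,5) -> (-7.414,3.586) [heading=45, draw]
FD 12: (-7.414,3.586) -> (1.071,12.071) [heading=45, draw]
FD 19: (1.071,12.071) -> (14.506,25.506) [heading=45, draw]
REPEAT 6 [
  -- iteration 1/6 --
  FD 8: (14.506,25.506) -> (20.163,31.163) [heading=45, draw]
  BK 17: (20.163,31.163) -> (8.142,19.142) [heading=45, draw]
  -- iteration 2/6 --
  FD 8: (8.142,19.142) -> (13.799,24.799) [heading=45, draw]
  BK 17: (13.799,24.799) -> (1.778,12.778) [heading=45, draw]
  -- iteration 3/6 --
  FD 8: (1.778,12.778) -> (7.435,18.435) [heading=45, draw]
  BK 17: (7.435,18.435) -> (-4.586,6.414) [heading=45, draw]
  -- iteration 4/6 --
  FD 8: (-4.586,6.414) -> (1.071,12.071) [heading=45, draw]
  BK 17: (1.071,12.071) -> (-10.95,0.05) [heading=45, draw]
  -- iteration 5/6 --
  FD 8: (-10.95,0.05) -> (-5.293,5.707) [heading=45, draw]
  BK 17: (-5.293,5.707) -> (-17.314,-6.314) [heading=45, draw]
  -- iteration 6/6 --
  FD 8: (-17.314,-6.314) -> (-11.657,-0.657) [heading=45, draw]
  BK 17: (-11.657,-0.657) -> (-23.678,-12.678) [heading=45, draw]
]
PD: pen down
RT 90: heading 45 -> 315
LT 180: heading 315 -> 135
PU: pen up
Final: pos=(-23.678,-12.678), heading=135, 15 segment(s) drawn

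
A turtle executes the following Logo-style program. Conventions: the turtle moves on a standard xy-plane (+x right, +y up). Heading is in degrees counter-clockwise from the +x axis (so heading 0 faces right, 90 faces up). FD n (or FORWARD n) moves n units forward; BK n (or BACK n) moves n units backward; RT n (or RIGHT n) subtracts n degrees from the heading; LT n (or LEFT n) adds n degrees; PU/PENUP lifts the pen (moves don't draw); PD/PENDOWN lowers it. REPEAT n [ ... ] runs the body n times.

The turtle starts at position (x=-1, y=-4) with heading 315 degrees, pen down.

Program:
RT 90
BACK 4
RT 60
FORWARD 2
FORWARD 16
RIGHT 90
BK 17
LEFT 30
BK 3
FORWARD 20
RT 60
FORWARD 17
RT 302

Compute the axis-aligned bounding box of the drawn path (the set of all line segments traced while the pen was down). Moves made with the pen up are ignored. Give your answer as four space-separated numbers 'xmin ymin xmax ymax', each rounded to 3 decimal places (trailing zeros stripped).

Answer: -24.358 -15.831 1.828 15.508

Derivation:
Executing turtle program step by step:
Start: pos=(-1,-4), heading=315, pen down
RT 90: heading 315 -> 225
BK 4: (-1,-4) -> (1.828,-1.172) [heading=225, draw]
RT 60: heading 225 -> 165
FD 2: (1.828,-1.172) -> (-0.103,-0.654) [heading=165, draw]
FD 16: (-0.103,-0.654) -> (-15.558,3.487) [heading=165, draw]
RT 90: heading 165 -> 75
BK 17: (-15.558,3.487) -> (-19.958,-12.934) [heading=75, draw]
LT 30: heading 75 -> 105
BK 3: (-19.958,-12.934) -> (-19.182,-15.831) [heading=105, draw]
FD 20: (-19.182,-15.831) -> (-24.358,3.487) [heading=105, draw]
RT 60: heading 105 -> 45
FD 17: (-24.358,3.487) -> (-12.337,15.508) [heading=45, draw]
RT 302: heading 45 -> 103
Final: pos=(-12.337,15.508), heading=103, 7 segment(s) drawn

Segment endpoints: x in {-24.358, -19.958, -19.182, -15.558, -12.337, -1, -0.103, 1.828}, y in {-15.831, -12.934, -4, -1.172, -0.654, 3.487, 3.487, 15.508}
xmin=-24.358, ymin=-15.831, xmax=1.828, ymax=15.508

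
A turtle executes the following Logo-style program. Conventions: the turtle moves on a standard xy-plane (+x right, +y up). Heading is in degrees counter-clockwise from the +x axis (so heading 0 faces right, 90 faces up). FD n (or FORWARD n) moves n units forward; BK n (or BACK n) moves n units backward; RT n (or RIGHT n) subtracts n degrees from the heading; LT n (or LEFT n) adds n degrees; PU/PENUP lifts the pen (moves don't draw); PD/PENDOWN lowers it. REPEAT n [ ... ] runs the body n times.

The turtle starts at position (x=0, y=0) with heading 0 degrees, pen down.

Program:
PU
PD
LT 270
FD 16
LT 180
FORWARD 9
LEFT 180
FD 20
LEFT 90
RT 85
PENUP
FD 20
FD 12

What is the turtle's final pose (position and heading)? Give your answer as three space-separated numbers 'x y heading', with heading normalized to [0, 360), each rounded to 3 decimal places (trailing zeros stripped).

Executing turtle program step by step:
Start: pos=(0,0), heading=0, pen down
PU: pen up
PD: pen down
LT 270: heading 0 -> 270
FD 16: (0,0) -> (0,-16) [heading=270, draw]
LT 180: heading 270 -> 90
FD 9: (0,-16) -> (0,-7) [heading=90, draw]
LT 180: heading 90 -> 270
FD 20: (0,-7) -> (0,-27) [heading=270, draw]
LT 90: heading 270 -> 0
RT 85: heading 0 -> 275
PU: pen up
FD 20: (0,-27) -> (1.743,-46.924) [heading=275, move]
FD 12: (1.743,-46.924) -> (2.789,-58.878) [heading=275, move]
Final: pos=(2.789,-58.878), heading=275, 3 segment(s) drawn

Answer: 2.789 -58.878 275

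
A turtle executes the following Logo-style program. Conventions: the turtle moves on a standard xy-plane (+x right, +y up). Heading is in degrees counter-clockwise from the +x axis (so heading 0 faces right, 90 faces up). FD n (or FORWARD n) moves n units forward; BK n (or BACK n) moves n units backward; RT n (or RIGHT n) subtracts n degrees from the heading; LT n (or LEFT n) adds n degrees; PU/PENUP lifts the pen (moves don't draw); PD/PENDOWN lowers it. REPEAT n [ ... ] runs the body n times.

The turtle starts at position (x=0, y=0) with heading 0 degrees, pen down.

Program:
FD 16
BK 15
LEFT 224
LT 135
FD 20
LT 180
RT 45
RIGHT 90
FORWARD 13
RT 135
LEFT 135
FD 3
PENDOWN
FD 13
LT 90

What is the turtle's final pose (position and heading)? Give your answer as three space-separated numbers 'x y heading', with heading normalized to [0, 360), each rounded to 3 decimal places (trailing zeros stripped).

Executing turtle program step by step:
Start: pos=(0,0), heading=0, pen down
FD 16: (0,0) -> (16,0) [heading=0, draw]
BK 15: (16,0) -> (1,0) [heading=0, draw]
LT 224: heading 0 -> 224
LT 135: heading 224 -> 359
FD 20: (1,0) -> (20.997,-0.349) [heading=359, draw]
LT 180: heading 359 -> 179
RT 45: heading 179 -> 134
RT 90: heading 134 -> 44
FD 13: (20.997,-0.349) -> (30.348,8.682) [heading=44, draw]
RT 135: heading 44 -> 269
LT 135: heading 269 -> 44
FD 3: (30.348,8.682) -> (32.506,10.765) [heading=44, draw]
PD: pen down
FD 13: (32.506,10.765) -> (41.858,19.796) [heading=44, draw]
LT 90: heading 44 -> 134
Final: pos=(41.858,19.796), heading=134, 6 segment(s) drawn

Answer: 41.858 19.796 134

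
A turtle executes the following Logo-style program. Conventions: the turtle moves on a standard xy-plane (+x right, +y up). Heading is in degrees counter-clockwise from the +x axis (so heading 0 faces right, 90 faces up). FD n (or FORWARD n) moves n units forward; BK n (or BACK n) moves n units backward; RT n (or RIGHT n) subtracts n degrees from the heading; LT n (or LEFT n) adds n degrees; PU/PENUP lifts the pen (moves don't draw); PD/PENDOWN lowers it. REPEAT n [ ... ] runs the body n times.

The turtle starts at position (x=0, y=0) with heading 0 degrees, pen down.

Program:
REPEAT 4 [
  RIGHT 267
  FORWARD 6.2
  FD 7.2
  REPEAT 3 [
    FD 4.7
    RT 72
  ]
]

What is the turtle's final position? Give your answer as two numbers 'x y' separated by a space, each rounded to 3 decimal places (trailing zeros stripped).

Executing turtle program step by step:
Start: pos=(0,0), heading=0, pen down
REPEAT 4 [
  -- iteration 1/4 --
  RT 267: heading 0 -> 93
  FD 6.2: (0,0) -> (-0.324,6.192) [heading=93, draw]
  FD 7.2: (-0.324,6.192) -> (-0.701,13.382) [heading=93, draw]
  REPEAT 3 [
    -- iteration 1/3 --
    FD 4.7: (-0.701,13.382) -> (-0.947,18.075) [heading=93, draw]
    RT 72: heading 93 -> 21
    -- iteration 2/3 --
    FD 4.7: (-0.947,18.075) -> (3.441,19.76) [heading=21, draw]
    RT 72: heading 21 -> 309
    -- iteration 3/3 --
    FD 4.7: (3.441,19.76) -> (6.398,16.107) [heading=309, draw]
    RT 72: heading 309 -> 237
  ]
  -- iteration 2/4 --
  RT 267: heading 237 -> 330
  FD 6.2: (6.398,16.107) -> (11.768,13.007) [heading=330, draw]
  FD 7.2: (11.768,13.007) -> (18.003,9.407) [heading=330, draw]
  REPEAT 3 [
    -- iteration 1/3 --
    FD 4.7: (18.003,9.407) -> (22.073,7.057) [heading=330, draw]
    RT 72: heading 330 -> 258
    -- iteration 2/3 --
    FD 4.7: (22.073,7.057) -> (21.096,2.46) [heading=258, draw]
    RT 72: heading 258 -> 186
    -- iteration 3/3 --
    FD 4.7: (21.096,2.46) -> (16.422,1.968) [heading=186, draw]
    RT 72: heading 186 -> 114
  ]
  -- iteration 3/4 --
  RT 267: heading 114 -> 207
  FD 6.2: (16.422,1.968) -> (10.898,-0.846) [heading=207, draw]
  FD 7.2: (10.898,-0.846) -> (4.482,-4.115) [heading=207, draw]
  REPEAT 3 [
    -- iteration 1/3 --
    FD 4.7: (4.482,-4.115) -> (0.295,-6.249) [heading=207, draw]
    RT 72: heading 207 -> 135
    -- iteration 2/3 --
    FD 4.7: (0.295,-6.249) -> (-3.029,-2.925) [heading=135, draw]
    RT 72: heading 135 -> 63
    -- iteration 3/3 --
    FD 4.7: (-3.029,-2.925) -> (-0.895,1.262) [heading=63, draw]
    RT 72: heading 63 -> 351
  ]
  -- iteration 4/4 --
  RT 267: heading 351 -> 84
  FD 6.2: (-0.895,1.262) -> (-0.247,7.428) [heading=84, draw]
  FD 7.2: (-0.247,7.428) -> (0.506,14.589) [heading=84, draw]
  REPEAT 3 [
    -- iteration 1/3 --
    FD 4.7: (0.506,14.589) -> (0.997,19.263) [heading=84, draw]
    RT 72: heading 84 -> 12
    -- iteration 2/3 --
    FD 4.7: (0.997,19.263) -> (5.594,20.24) [heading=12, draw]
    RT 72: heading 12 -> 300
    -- iteration 3/3 --
    FD 4.7: (5.594,20.24) -> (7.944,16.17) [heading=300, draw]
    RT 72: heading 300 -> 228
  ]
]
Final: pos=(7.944,16.17), heading=228, 20 segment(s) drawn

Answer: 7.944 16.17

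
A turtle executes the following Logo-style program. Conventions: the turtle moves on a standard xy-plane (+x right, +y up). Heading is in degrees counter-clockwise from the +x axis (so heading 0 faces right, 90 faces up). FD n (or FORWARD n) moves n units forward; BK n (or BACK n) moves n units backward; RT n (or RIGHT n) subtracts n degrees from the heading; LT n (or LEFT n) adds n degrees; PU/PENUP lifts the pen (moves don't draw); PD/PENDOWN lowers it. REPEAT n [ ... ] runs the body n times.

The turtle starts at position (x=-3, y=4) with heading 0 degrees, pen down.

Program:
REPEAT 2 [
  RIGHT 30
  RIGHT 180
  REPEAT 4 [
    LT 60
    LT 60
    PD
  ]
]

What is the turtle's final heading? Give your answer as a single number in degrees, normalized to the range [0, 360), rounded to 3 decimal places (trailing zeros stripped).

Executing turtle program step by step:
Start: pos=(-3,4), heading=0, pen down
REPEAT 2 [
  -- iteration 1/2 --
  RT 30: heading 0 -> 330
  RT 180: heading 330 -> 150
  REPEAT 4 [
    -- iteration 1/4 --
    LT 60: heading 150 -> 210
    LT 60: heading 210 -> 270
    PD: pen down
    -- iteration 2/4 --
    LT 60: heading 270 -> 330
    LT 60: heading 330 -> 30
    PD: pen down
    -- iteration 3/4 --
    LT 60: heading 30 -> 90
    LT 60: heading 90 -> 150
    PD: pen down
    -- iteration 4/4 --
    LT 60: heading 150 -> 210
    LT 60: heading 210 -> 270
    PD: pen down
  ]
  -- iteration 2/2 --
  RT 30: heading 270 -> 240
  RT 180: heading 240 -> 60
  REPEAT 4 [
    -- iteration 1/4 --
    LT 60: heading 60 -> 120
    LT 60: heading 120 -> 180
    PD: pen down
    -- iteration 2/4 --
    LT 60: heading 180 -> 240
    LT 60: heading 240 -> 300
    PD: pen down
    -- iteration 3/4 --
    LT 60: heading 300 -> 0
    LT 60: heading 0 -> 60
    PD: pen down
    -- iteration 4/4 --
    LT 60: heading 60 -> 120
    LT 60: heading 120 -> 180
    PD: pen down
  ]
]
Final: pos=(-3,4), heading=180, 0 segment(s) drawn

Answer: 180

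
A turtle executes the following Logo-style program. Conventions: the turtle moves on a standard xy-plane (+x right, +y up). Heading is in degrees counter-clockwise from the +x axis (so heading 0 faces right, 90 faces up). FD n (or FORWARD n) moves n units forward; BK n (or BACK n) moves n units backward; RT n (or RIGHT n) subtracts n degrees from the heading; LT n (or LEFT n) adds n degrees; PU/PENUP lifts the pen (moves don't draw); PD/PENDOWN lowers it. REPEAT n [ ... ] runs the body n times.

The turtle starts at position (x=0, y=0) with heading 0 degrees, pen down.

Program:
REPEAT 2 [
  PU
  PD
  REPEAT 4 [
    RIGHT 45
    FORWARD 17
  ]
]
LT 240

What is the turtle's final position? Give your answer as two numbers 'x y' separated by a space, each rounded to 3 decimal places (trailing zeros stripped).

Executing turtle program step by step:
Start: pos=(0,0), heading=0, pen down
REPEAT 2 [
  -- iteration 1/2 --
  PU: pen up
  PD: pen down
  REPEAT 4 [
    -- iteration 1/4 --
    RT 45: heading 0 -> 315
    FD 17: (0,0) -> (12.021,-12.021) [heading=315, draw]
    -- iteration 2/4 --
    RT 45: heading 315 -> 270
    FD 17: (12.021,-12.021) -> (12.021,-29.021) [heading=270, draw]
    -- iteration 3/4 --
    RT 45: heading 270 -> 225
    FD 17: (12.021,-29.021) -> (0,-41.042) [heading=225, draw]
    -- iteration 4/4 --
    RT 45: heading 225 -> 180
    FD 17: (0,-41.042) -> (-17,-41.042) [heading=180, draw]
  ]
  -- iteration 2/2 --
  PU: pen up
  PD: pen down
  REPEAT 4 [
    -- iteration 1/4 --
    RT 45: heading 180 -> 135
    FD 17: (-17,-41.042) -> (-29.021,-29.021) [heading=135, draw]
    -- iteration 2/4 --
    RT 45: heading 135 -> 90
    FD 17: (-29.021,-29.021) -> (-29.021,-12.021) [heading=90, draw]
    -- iteration 3/4 --
    RT 45: heading 90 -> 45
    FD 17: (-29.021,-12.021) -> (-17,0) [heading=45, draw]
    -- iteration 4/4 --
    RT 45: heading 45 -> 0
    FD 17: (-17,0) -> (0,0) [heading=0, draw]
  ]
]
LT 240: heading 0 -> 240
Final: pos=(0,0), heading=240, 8 segment(s) drawn

Answer: 0 0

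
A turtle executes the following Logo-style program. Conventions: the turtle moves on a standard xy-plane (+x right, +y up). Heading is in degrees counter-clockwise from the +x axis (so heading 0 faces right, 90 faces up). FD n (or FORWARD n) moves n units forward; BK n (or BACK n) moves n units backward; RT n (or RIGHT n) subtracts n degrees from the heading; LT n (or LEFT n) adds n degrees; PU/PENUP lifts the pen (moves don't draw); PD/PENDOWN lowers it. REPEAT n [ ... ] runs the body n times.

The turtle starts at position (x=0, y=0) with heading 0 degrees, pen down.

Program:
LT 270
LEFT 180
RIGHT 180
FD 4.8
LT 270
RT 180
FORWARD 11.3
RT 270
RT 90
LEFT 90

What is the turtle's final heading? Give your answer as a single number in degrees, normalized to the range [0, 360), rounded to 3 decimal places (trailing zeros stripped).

Executing turtle program step by step:
Start: pos=(0,0), heading=0, pen down
LT 270: heading 0 -> 270
LT 180: heading 270 -> 90
RT 180: heading 90 -> 270
FD 4.8: (0,0) -> (0,-4.8) [heading=270, draw]
LT 270: heading 270 -> 180
RT 180: heading 180 -> 0
FD 11.3: (0,-4.8) -> (11.3,-4.8) [heading=0, draw]
RT 270: heading 0 -> 90
RT 90: heading 90 -> 0
LT 90: heading 0 -> 90
Final: pos=(11.3,-4.8), heading=90, 2 segment(s) drawn

Answer: 90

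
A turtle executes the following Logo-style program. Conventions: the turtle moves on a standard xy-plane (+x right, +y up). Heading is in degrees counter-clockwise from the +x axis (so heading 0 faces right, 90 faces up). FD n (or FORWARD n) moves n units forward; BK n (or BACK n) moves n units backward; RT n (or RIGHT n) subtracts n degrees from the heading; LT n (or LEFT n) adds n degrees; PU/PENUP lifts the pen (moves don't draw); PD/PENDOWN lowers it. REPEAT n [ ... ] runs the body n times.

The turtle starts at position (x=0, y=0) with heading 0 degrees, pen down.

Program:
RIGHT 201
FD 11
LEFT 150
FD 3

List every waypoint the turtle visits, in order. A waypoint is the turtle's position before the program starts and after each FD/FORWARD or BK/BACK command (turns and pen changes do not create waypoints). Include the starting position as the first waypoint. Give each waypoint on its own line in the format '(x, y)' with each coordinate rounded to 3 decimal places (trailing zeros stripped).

Answer: (0, 0)
(-10.269, 3.942)
(-8.381, 1.611)

Derivation:
Executing turtle program step by step:
Start: pos=(0,0), heading=0, pen down
RT 201: heading 0 -> 159
FD 11: (0,0) -> (-10.269,3.942) [heading=159, draw]
LT 150: heading 159 -> 309
FD 3: (-10.269,3.942) -> (-8.381,1.611) [heading=309, draw]
Final: pos=(-8.381,1.611), heading=309, 2 segment(s) drawn
Waypoints (3 total):
(0, 0)
(-10.269, 3.942)
(-8.381, 1.611)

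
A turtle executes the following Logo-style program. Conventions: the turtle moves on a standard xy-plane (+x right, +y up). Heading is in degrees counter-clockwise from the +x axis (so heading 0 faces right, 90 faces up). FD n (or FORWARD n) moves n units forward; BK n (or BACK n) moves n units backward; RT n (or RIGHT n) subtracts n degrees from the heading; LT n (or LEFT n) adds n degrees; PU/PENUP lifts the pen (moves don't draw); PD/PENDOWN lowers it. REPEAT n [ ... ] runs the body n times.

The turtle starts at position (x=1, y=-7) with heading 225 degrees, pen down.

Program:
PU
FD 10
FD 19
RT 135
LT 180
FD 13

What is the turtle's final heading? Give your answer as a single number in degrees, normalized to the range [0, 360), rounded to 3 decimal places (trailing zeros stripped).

Executing turtle program step by step:
Start: pos=(1,-7), heading=225, pen down
PU: pen up
FD 10: (1,-7) -> (-6.071,-14.071) [heading=225, move]
FD 19: (-6.071,-14.071) -> (-19.506,-27.506) [heading=225, move]
RT 135: heading 225 -> 90
LT 180: heading 90 -> 270
FD 13: (-19.506,-27.506) -> (-19.506,-40.506) [heading=270, move]
Final: pos=(-19.506,-40.506), heading=270, 0 segment(s) drawn

Answer: 270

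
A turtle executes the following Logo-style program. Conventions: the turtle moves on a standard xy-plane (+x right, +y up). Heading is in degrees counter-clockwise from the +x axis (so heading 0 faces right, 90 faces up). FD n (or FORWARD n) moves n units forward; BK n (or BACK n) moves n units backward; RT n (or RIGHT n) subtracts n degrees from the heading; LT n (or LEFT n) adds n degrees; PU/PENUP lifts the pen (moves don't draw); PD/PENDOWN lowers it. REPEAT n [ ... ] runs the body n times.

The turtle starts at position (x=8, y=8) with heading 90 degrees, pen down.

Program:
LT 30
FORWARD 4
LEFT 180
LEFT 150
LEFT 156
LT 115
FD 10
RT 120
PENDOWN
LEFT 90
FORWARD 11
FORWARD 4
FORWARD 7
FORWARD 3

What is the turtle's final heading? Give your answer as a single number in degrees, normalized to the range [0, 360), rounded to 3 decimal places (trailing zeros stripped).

Executing turtle program step by step:
Start: pos=(8,8), heading=90, pen down
LT 30: heading 90 -> 120
FD 4: (8,8) -> (6,11.464) [heading=120, draw]
LT 180: heading 120 -> 300
LT 150: heading 300 -> 90
LT 156: heading 90 -> 246
LT 115: heading 246 -> 1
FD 10: (6,11.464) -> (15.998,11.639) [heading=1, draw]
RT 120: heading 1 -> 241
PD: pen down
LT 90: heading 241 -> 331
FD 11: (15.998,11.639) -> (25.619,6.306) [heading=331, draw]
FD 4: (25.619,6.306) -> (29.118,4.366) [heading=331, draw]
FD 7: (29.118,4.366) -> (35.24,0.973) [heading=331, draw]
FD 3: (35.24,0.973) -> (37.864,-0.482) [heading=331, draw]
Final: pos=(37.864,-0.482), heading=331, 6 segment(s) drawn

Answer: 331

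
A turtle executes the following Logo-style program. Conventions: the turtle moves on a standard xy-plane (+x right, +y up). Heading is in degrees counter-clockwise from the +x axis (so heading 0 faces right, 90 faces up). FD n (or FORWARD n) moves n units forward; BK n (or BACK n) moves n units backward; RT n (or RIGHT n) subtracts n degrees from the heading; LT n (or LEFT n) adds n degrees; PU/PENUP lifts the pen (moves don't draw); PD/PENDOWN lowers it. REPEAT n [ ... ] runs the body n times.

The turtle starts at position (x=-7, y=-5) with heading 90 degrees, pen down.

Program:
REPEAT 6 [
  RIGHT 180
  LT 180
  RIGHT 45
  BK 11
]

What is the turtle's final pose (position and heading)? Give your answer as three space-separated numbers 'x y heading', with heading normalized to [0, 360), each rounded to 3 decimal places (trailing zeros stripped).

Executing turtle program step by step:
Start: pos=(-7,-5), heading=90, pen down
REPEAT 6 [
  -- iteration 1/6 --
  RT 180: heading 90 -> 270
  LT 180: heading 270 -> 90
  RT 45: heading 90 -> 45
  BK 11: (-7,-5) -> (-14.778,-12.778) [heading=45, draw]
  -- iteration 2/6 --
  RT 180: heading 45 -> 225
  LT 180: heading 225 -> 45
  RT 45: heading 45 -> 0
  BK 11: (-14.778,-12.778) -> (-25.778,-12.778) [heading=0, draw]
  -- iteration 3/6 --
  RT 180: heading 0 -> 180
  LT 180: heading 180 -> 0
  RT 45: heading 0 -> 315
  BK 11: (-25.778,-12.778) -> (-33.556,-5) [heading=315, draw]
  -- iteration 4/6 --
  RT 180: heading 315 -> 135
  LT 180: heading 135 -> 315
  RT 45: heading 315 -> 270
  BK 11: (-33.556,-5) -> (-33.556,6) [heading=270, draw]
  -- iteration 5/6 --
  RT 180: heading 270 -> 90
  LT 180: heading 90 -> 270
  RT 45: heading 270 -> 225
  BK 11: (-33.556,6) -> (-25.778,13.778) [heading=225, draw]
  -- iteration 6/6 --
  RT 180: heading 225 -> 45
  LT 180: heading 45 -> 225
  RT 45: heading 225 -> 180
  BK 11: (-25.778,13.778) -> (-14.778,13.778) [heading=180, draw]
]
Final: pos=(-14.778,13.778), heading=180, 6 segment(s) drawn

Answer: -14.778 13.778 180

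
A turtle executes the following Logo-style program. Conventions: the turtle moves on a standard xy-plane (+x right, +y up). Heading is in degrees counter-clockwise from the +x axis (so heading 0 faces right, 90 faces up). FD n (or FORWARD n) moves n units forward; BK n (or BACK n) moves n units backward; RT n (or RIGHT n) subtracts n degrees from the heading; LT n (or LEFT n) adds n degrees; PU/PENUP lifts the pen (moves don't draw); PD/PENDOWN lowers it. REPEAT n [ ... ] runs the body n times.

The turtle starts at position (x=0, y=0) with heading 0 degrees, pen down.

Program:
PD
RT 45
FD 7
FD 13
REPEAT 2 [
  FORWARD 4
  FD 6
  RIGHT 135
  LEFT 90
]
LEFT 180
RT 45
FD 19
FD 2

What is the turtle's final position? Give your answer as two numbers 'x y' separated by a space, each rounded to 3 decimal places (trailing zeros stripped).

Executing turtle program step by step:
Start: pos=(0,0), heading=0, pen down
PD: pen down
RT 45: heading 0 -> 315
FD 7: (0,0) -> (4.95,-4.95) [heading=315, draw]
FD 13: (4.95,-4.95) -> (14.142,-14.142) [heading=315, draw]
REPEAT 2 [
  -- iteration 1/2 --
  FD 4: (14.142,-14.142) -> (16.971,-16.971) [heading=315, draw]
  FD 6: (16.971,-16.971) -> (21.213,-21.213) [heading=315, draw]
  RT 135: heading 315 -> 180
  LT 90: heading 180 -> 270
  -- iteration 2/2 --
  FD 4: (21.213,-21.213) -> (21.213,-25.213) [heading=270, draw]
  FD 6: (21.213,-25.213) -> (21.213,-31.213) [heading=270, draw]
  RT 135: heading 270 -> 135
  LT 90: heading 135 -> 225
]
LT 180: heading 225 -> 45
RT 45: heading 45 -> 0
FD 19: (21.213,-31.213) -> (40.213,-31.213) [heading=0, draw]
FD 2: (40.213,-31.213) -> (42.213,-31.213) [heading=0, draw]
Final: pos=(42.213,-31.213), heading=0, 8 segment(s) drawn

Answer: 42.213 -31.213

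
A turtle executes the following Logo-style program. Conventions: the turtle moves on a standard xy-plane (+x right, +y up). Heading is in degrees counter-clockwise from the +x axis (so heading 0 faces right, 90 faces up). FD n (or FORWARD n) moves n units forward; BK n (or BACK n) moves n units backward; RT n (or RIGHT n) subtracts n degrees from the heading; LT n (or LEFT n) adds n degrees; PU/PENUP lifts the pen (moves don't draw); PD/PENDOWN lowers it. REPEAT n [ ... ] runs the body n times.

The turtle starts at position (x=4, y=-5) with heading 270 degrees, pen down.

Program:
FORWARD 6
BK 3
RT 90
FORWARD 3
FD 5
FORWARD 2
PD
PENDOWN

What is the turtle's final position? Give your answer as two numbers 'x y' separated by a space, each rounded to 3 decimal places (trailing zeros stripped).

Answer: -6 -8

Derivation:
Executing turtle program step by step:
Start: pos=(4,-5), heading=270, pen down
FD 6: (4,-5) -> (4,-11) [heading=270, draw]
BK 3: (4,-11) -> (4,-8) [heading=270, draw]
RT 90: heading 270 -> 180
FD 3: (4,-8) -> (1,-8) [heading=180, draw]
FD 5: (1,-8) -> (-4,-8) [heading=180, draw]
FD 2: (-4,-8) -> (-6,-8) [heading=180, draw]
PD: pen down
PD: pen down
Final: pos=(-6,-8), heading=180, 5 segment(s) drawn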